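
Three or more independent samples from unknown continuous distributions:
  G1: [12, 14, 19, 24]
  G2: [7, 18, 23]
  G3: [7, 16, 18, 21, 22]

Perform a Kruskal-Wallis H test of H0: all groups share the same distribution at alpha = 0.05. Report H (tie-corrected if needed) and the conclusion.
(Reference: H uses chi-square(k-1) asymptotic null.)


Step 1: Combine all N = 12 observations and assign midranks.
sorted (value, group, rank): (7,G2,1.5), (7,G3,1.5), (12,G1,3), (14,G1,4), (16,G3,5), (18,G2,6.5), (18,G3,6.5), (19,G1,8), (21,G3,9), (22,G3,10), (23,G2,11), (24,G1,12)
Step 2: Sum ranks within each group.
R_1 = 27 (n_1 = 4)
R_2 = 19 (n_2 = 3)
R_3 = 32 (n_3 = 5)
Step 3: H = 12/(N(N+1)) * sum(R_i^2/n_i) - 3(N+1)
     = 12/(12*13) * (27^2/4 + 19^2/3 + 32^2/5) - 3*13
     = 0.076923 * 507.383 - 39
     = 0.029487.
Step 4: Ties present; correction factor C = 1 - 12/(12^3 - 12) = 0.993007. Corrected H = 0.029487 / 0.993007 = 0.029695.
Step 5: Under H0, H ~ chi^2(2); p-value = 0.985262.
Step 6: alpha = 0.05. fail to reject H0.

H = 0.0297, df = 2, p = 0.985262, fail to reject H0.


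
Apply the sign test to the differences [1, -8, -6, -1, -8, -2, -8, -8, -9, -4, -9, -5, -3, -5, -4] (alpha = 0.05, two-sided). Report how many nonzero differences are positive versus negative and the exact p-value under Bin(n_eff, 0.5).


Step 1: Discard zero differences. Original n = 15; n_eff = number of nonzero differences = 15.
Nonzero differences (with sign): +1, -8, -6, -1, -8, -2, -8, -8, -9, -4, -9, -5, -3, -5, -4
Step 2: Count signs: positive = 1, negative = 14.
Step 3: Under H0: P(positive) = 0.5, so the number of positives S ~ Bin(15, 0.5).
Step 4: Two-sided exact p-value = sum of Bin(15,0.5) probabilities at or below the observed probability = 0.000977.
Step 5: alpha = 0.05. reject H0.

n_eff = 15, pos = 1, neg = 14, p = 0.000977, reject H0.


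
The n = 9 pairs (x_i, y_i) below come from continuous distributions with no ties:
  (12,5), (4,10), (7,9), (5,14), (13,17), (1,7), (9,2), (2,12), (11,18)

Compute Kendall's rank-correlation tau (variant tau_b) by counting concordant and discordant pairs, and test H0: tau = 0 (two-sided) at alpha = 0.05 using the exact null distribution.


Step 1: Enumerate the 36 unordered pairs (i,j) with i<j and classify each by sign(x_j-x_i) * sign(y_j-y_i).
  (1,2):dx=-8,dy=+5->D; (1,3):dx=-5,dy=+4->D; (1,4):dx=-7,dy=+9->D; (1,5):dx=+1,dy=+12->C
  (1,6):dx=-11,dy=+2->D; (1,7):dx=-3,dy=-3->C; (1,8):dx=-10,dy=+7->D; (1,9):dx=-1,dy=+13->D
  (2,3):dx=+3,dy=-1->D; (2,4):dx=+1,dy=+4->C; (2,5):dx=+9,dy=+7->C; (2,6):dx=-3,dy=-3->C
  (2,7):dx=+5,dy=-8->D; (2,8):dx=-2,dy=+2->D; (2,9):dx=+7,dy=+8->C; (3,4):dx=-2,dy=+5->D
  (3,5):dx=+6,dy=+8->C; (3,6):dx=-6,dy=-2->C; (3,7):dx=+2,dy=-7->D; (3,8):dx=-5,dy=+3->D
  (3,9):dx=+4,dy=+9->C; (4,5):dx=+8,dy=+3->C; (4,6):dx=-4,dy=-7->C; (4,7):dx=+4,dy=-12->D
  (4,8):dx=-3,dy=-2->C; (4,9):dx=+6,dy=+4->C; (5,6):dx=-12,dy=-10->C; (5,7):dx=-4,dy=-15->C
  (5,8):dx=-11,dy=-5->C; (5,9):dx=-2,dy=+1->D; (6,7):dx=+8,dy=-5->D; (6,8):dx=+1,dy=+5->C
  (6,9):dx=+10,dy=+11->C; (7,8):dx=-7,dy=+10->D; (7,9):dx=+2,dy=+16->C; (8,9):dx=+9,dy=+6->C
Step 2: C = 20, D = 16, total pairs = 36.
Step 3: tau = (C - D)/(n(n-1)/2) = (20 - 16)/36 = 0.111111.
Step 4: Exact two-sided p-value (enumerate n! = 362880 permutations of y under H0): p = 0.761414.
Step 5: alpha = 0.05. fail to reject H0.

tau_b = 0.1111 (C=20, D=16), p = 0.761414, fail to reject H0.


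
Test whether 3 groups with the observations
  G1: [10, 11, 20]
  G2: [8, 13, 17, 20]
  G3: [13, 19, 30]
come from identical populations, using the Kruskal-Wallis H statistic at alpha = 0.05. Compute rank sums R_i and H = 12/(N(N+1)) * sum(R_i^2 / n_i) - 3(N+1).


Step 1: Combine all N = 10 observations and assign midranks.
sorted (value, group, rank): (8,G2,1), (10,G1,2), (11,G1,3), (13,G2,4.5), (13,G3,4.5), (17,G2,6), (19,G3,7), (20,G1,8.5), (20,G2,8.5), (30,G3,10)
Step 2: Sum ranks within each group.
R_1 = 13.5 (n_1 = 3)
R_2 = 20 (n_2 = 4)
R_3 = 21.5 (n_3 = 3)
Step 3: H = 12/(N(N+1)) * sum(R_i^2/n_i) - 3(N+1)
     = 12/(10*11) * (13.5^2/3 + 20^2/4 + 21.5^2/3) - 3*11
     = 0.109091 * 314.833 - 33
     = 1.345455.
Step 4: Ties present; correction factor C = 1 - 12/(10^3 - 10) = 0.987879. Corrected H = 1.345455 / 0.987879 = 1.361963.
Step 5: Under H0, H ~ chi^2(2); p-value = 0.506120.
Step 6: alpha = 0.05. fail to reject H0.

H = 1.3620, df = 2, p = 0.506120, fail to reject H0.


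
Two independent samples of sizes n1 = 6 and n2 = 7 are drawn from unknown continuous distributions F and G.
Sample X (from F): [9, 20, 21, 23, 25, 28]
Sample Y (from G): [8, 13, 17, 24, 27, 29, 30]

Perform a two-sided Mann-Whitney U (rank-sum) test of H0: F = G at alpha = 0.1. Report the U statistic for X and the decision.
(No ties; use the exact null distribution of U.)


Step 1: Combine and sort all 13 observations; assign midranks.
sorted (value, group): (8,Y), (9,X), (13,Y), (17,Y), (20,X), (21,X), (23,X), (24,Y), (25,X), (27,Y), (28,X), (29,Y), (30,Y)
ranks: 8->1, 9->2, 13->3, 17->4, 20->5, 21->6, 23->7, 24->8, 25->9, 27->10, 28->11, 29->12, 30->13
Step 2: Rank sum for X: R1 = 2 + 5 + 6 + 7 + 9 + 11 = 40.
Step 3: U_X = R1 - n1(n1+1)/2 = 40 - 6*7/2 = 40 - 21 = 19.
       U_Y = n1*n2 - U_X = 42 - 19 = 23.
Step 4: No ties, so the exact null distribution of U (based on enumerating the C(13,6) = 1716 equally likely rank assignments) gives the two-sided p-value.
Step 5: p-value = 0.835664; compare to alpha = 0.1. fail to reject H0.

U_X = 19, p = 0.835664, fail to reject H0 at alpha = 0.1.


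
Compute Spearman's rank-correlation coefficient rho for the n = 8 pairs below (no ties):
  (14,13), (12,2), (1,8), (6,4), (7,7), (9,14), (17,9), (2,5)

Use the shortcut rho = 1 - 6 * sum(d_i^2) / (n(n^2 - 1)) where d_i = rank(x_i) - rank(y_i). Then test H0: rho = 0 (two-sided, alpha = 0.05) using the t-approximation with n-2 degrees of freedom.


Step 1: Rank x and y separately (midranks; no ties here).
rank(x): 14->7, 12->6, 1->1, 6->3, 7->4, 9->5, 17->8, 2->2
rank(y): 13->7, 2->1, 8->5, 4->2, 7->4, 14->8, 9->6, 5->3
Step 2: d_i = R_x(i) - R_y(i); compute d_i^2.
  (7-7)^2=0, (6-1)^2=25, (1-5)^2=16, (3-2)^2=1, (4-4)^2=0, (5-8)^2=9, (8-6)^2=4, (2-3)^2=1
sum(d^2) = 56.
Step 3: rho = 1 - 6*56 / (8*(8^2 - 1)) = 1 - 336/504 = 0.333333.
Step 4: Under H0, t = rho * sqrt((n-2)/(1-rho^2)) = 0.8660 ~ t(6).
Step 5: Two-sided p-value from the t-distribution with 6 df = 0.419753.
Step 6: alpha = 0.05. fail to reject H0.

rho = 0.3333, p = 0.419753, fail to reject H0 at alpha = 0.05.


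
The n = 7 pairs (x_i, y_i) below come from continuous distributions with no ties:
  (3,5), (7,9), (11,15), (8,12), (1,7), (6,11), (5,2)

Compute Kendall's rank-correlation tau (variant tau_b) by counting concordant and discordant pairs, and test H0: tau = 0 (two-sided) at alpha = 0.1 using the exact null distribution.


Step 1: Enumerate the 21 unordered pairs (i,j) with i<j and classify each by sign(x_j-x_i) * sign(y_j-y_i).
  (1,2):dx=+4,dy=+4->C; (1,3):dx=+8,dy=+10->C; (1,4):dx=+5,dy=+7->C; (1,5):dx=-2,dy=+2->D
  (1,6):dx=+3,dy=+6->C; (1,7):dx=+2,dy=-3->D; (2,3):dx=+4,dy=+6->C; (2,4):dx=+1,dy=+3->C
  (2,5):dx=-6,dy=-2->C; (2,6):dx=-1,dy=+2->D; (2,7):dx=-2,dy=-7->C; (3,4):dx=-3,dy=-3->C
  (3,5):dx=-10,dy=-8->C; (3,6):dx=-5,dy=-4->C; (3,7):dx=-6,dy=-13->C; (4,5):dx=-7,dy=-5->C
  (4,6):dx=-2,dy=-1->C; (4,7):dx=-3,dy=-10->C; (5,6):dx=+5,dy=+4->C; (5,7):dx=+4,dy=-5->D
  (6,7):dx=-1,dy=-9->C
Step 2: C = 17, D = 4, total pairs = 21.
Step 3: tau = (C - D)/(n(n-1)/2) = (17 - 4)/21 = 0.619048.
Step 4: Exact two-sided p-value (enumerate n! = 5040 permutations of y under H0): p = 0.069048.
Step 5: alpha = 0.1. reject H0.

tau_b = 0.6190 (C=17, D=4), p = 0.069048, reject H0.


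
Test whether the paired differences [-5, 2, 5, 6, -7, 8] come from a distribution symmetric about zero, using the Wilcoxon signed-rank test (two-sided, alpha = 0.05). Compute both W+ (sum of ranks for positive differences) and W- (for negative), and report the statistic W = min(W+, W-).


Step 1: Drop any zero differences (none here) and take |d_i|.
|d| = [5, 2, 5, 6, 7, 8]
Step 2: Midrank |d_i| (ties get averaged ranks).
ranks: |5|->2.5, |2|->1, |5|->2.5, |6|->4, |7|->5, |8|->6
Step 3: Attach original signs; sum ranks with positive sign and with negative sign.
W+ = 1 + 2.5 + 4 + 6 = 13.5
W- = 2.5 + 5 = 7.5
(Check: W+ + W- = 21 should equal n(n+1)/2 = 21.)
Step 4: Test statistic W = min(W+, W-) = 7.5.
Step 5: Ties in |d|, so use the tie-corrected normal approximation.
        E[W] = n(n+1)/4 = 6*7/4 = 10.5.
        Tie groups: |d|=5 (t=2); sum(t^3 - t) = 6.
        Var[W] = n(n+1)(2n+1)/24 - sum(t^3-t)/48 = 546/24 - 6/48 = 22.625.
        z = (W - E[W]) / sqrt(Var[W]) = (7.5 - 10.5) / 4.7566 = -0.6307.
        Two-sided p = 2*Phi(z) = 0.528233.
Step 6: alpha = 0.05. fail to reject H0.

W+ = 13.5, W- = 7.5, W = min = 7.5, p = 0.528233, fail to reject H0.


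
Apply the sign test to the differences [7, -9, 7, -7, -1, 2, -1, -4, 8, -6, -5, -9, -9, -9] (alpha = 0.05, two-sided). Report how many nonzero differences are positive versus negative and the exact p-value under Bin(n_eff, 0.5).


Step 1: Discard zero differences. Original n = 14; n_eff = number of nonzero differences = 14.
Nonzero differences (with sign): +7, -9, +7, -7, -1, +2, -1, -4, +8, -6, -5, -9, -9, -9
Step 2: Count signs: positive = 4, negative = 10.
Step 3: Under H0: P(positive) = 0.5, so the number of positives S ~ Bin(14, 0.5).
Step 4: Two-sided exact p-value = sum of Bin(14,0.5) probabilities at or below the observed probability = 0.179565.
Step 5: alpha = 0.05. fail to reject H0.

n_eff = 14, pos = 4, neg = 10, p = 0.179565, fail to reject H0.


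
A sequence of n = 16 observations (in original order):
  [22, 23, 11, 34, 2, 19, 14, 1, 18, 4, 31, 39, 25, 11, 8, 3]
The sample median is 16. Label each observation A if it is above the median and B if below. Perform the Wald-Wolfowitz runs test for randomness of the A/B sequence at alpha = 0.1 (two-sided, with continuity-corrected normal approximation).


Step 1: Compute median = 16; label A = above, B = below.
Labels in order: AABABABBABAAABBB  (n_A = 8, n_B = 8)
Step 2: Count runs R = 10.
Step 3: Under H0 (random ordering), E[R] = 2*n_A*n_B/(n_A+n_B) + 1 = 2*8*8/16 + 1 = 9.0000.
        Var[R] = 2*n_A*n_B*(2*n_A*n_B - n_A - n_B) / ((n_A+n_B)^2 * (n_A+n_B-1)) = 14336/3840 = 3.7333.
        SD[R] = 1.9322.
Step 4: Continuity-corrected z = (R - 0.5 - E[R]) / SD[R] = (10 - 0.5 - 9.0000) / 1.9322 = 0.2588.
Step 5: Two-sided p-value via normal approximation = 2*(1 - Phi(|z|)) = 0.795809.
Step 6: alpha = 0.1. fail to reject H0.

R = 10, z = 0.2588, p = 0.795809, fail to reject H0.


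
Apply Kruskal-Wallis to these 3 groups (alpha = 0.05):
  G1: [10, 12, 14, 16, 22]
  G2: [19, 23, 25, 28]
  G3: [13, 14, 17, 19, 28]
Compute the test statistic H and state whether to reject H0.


Step 1: Combine all N = 14 observations and assign midranks.
sorted (value, group, rank): (10,G1,1), (12,G1,2), (13,G3,3), (14,G1,4.5), (14,G3,4.5), (16,G1,6), (17,G3,7), (19,G2,8.5), (19,G3,8.5), (22,G1,10), (23,G2,11), (25,G2,12), (28,G2,13.5), (28,G3,13.5)
Step 2: Sum ranks within each group.
R_1 = 23.5 (n_1 = 5)
R_2 = 45 (n_2 = 4)
R_3 = 36.5 (n_3 = 5)
Step 3: H = 12/(N(N+1)) * sum(R_i^2/n_i) - 3(N+1)
     = 12/(14*15) * (23.5^2/5 + 45^2/4 + 36.5^2/5) - 3*15
     = 0.057143 * 883.15 - 45
     = 5.465714.
Step 4: Ties present; correction factor C = 1 - 18/(14^3 - 14) = 0.993407. Corrected H = 5.465714 / 0.993407 = 5.501991.
Step 5: Under H0, H ~ chi^2(2); p-value = 0.063864.
Step 6: alpha = 0.05. fail to reject H0.

H = 5.5020, df = 2, p = 0.063864, fail to reject H0.


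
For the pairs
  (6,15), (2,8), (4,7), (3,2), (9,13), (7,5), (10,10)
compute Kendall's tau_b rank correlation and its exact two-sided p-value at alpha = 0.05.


Step 1: Enumerate the 21 unordered pairs (i,j) with i<j and classify each by sign(x_j-x_i) * sign(y_j-y_i).
  (1,2):dx=-4,dy=-7->C; (1,3):dx=-2,dy=-8->C; (1,4):dx=-3,dy=-13->C; (1,5):dx=+3,dy=-2->D
  (1,6):dx=+1,dy=-10->D; (1,7):dx=+4,dy=-5->D; (2,3):dx=+2,dy=-1->D; (2,4):dx=+1,dy=-6->D
  (2,5):dx=+7,dy=+5->C; (2,6):dx=+5,dy=-3->D; (2,7):dx=+8,dy=+2->C; (3,4):dx=-1,dy=-5->C
  (3,5):dx=+5,dy=+6->C; (3,6):dx=+3,dy=-2->D; (3,7):dx=+6,dy=+3->C; (4,5):dx=+6,dy=+11->C
  (4,6):dx=+4,dy=+3->C; (4,7):dx=+7,dy=+8->C; (5,6):dx=-2,dy=-8->C; (5,7):dx=+1,dy=-3->D
  (6,7):dx=+3,dy=+5->C
Step 2: C = 13, D = 8, total pairs = 21.
Step 3: tau = (C - D)/(n(n-1)/2) = (13 - 8)/21 = 0.238095.
Step 4: Exact two-sided p-value (enumerate n! = 5040 permutations of y under H0): p = 0.561905.
Step 5: alpha = 0.05. fail to reject H0.

tau_b = 0.2381 (C=13, D=8), p = 0.561905, fail to reject H0.


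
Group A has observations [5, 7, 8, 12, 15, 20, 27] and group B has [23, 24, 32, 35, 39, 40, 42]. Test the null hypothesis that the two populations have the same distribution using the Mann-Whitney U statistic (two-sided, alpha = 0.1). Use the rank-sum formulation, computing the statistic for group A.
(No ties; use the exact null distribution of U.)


Step 1: Combine and sort all 14 observations; assign midranks.
sorted (value, group): (5,X), (7,X), (8,X), (12,X), (15,X), (20,X), (23,Y), (24,Y), (27,X), (32,Y), (35,Y), (39,Y), (40,Y), (42,Y)
ranks: 5->1, 7->2, 8->3, 12->4, 15->5, 20->6, 23->7, 24->8, 27->9, 32->10, 35->11, 39->12, 40->13, 42->14
Step 2: Rank sum for X: R1 = 1 + 2 + 3 + 4 + 5 + 6 + 9 = 30.
Step 3: U_X = R1 - n1(n1+1)/2 = 30 - 7*8/2 = 30 - 28 = 2.
       U_Y = n1*n2 - U_X = 49 - 2 = 47.
Step 4: No ties, so the exact null distribution of U (based on enumerating the C(14,7) = 3432 equally likely rank assignments) gives the two-sided p-value.
Step 5: p-value = 0.002331; compare to alpha = 0.1. reject H0.

U_X = 2, p = 0.002331, reject H0 at alpha = 0.1.


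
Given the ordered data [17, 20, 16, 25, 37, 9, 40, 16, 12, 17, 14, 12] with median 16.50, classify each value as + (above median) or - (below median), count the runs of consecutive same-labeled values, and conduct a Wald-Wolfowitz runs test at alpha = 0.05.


Step 1: Compute median = 16.50; label A = above, B = below.
Labels in order: AABAABABBABB  (n_A = 6, n_B = 6)
Step 2: Count runs R = 8.
Step 3: Under H0 (random ordering), E[R] = 2*n_A*n_B/(n_A+n_B) + 1 = 2*6*6/12 + 1 = 7.0000.
        Var[R] = 2*n_A*n_B*(2*n_A*n_B - n_A - n_B) / ((n_A+n_B)^2 * (n_A+n_B-1)) = 4320/1584 = 2.7273.
        SD[R] = 1.6514.
Step 4: Continuity-corrected z = (R - 0.5 - E[R]) / SD[R] = (8 - 0.5 - 7.0000) / 1.6514 = 0.3028.
Step 5: Two-sided p-value via normal approximation = 2*(1 - Phi(|z|)) = 0.762069.
Step 6: alpha = 0.05. fail to reject H0.

R = 8, z = 0.3028, p = 0.762069, fail to reject H0.


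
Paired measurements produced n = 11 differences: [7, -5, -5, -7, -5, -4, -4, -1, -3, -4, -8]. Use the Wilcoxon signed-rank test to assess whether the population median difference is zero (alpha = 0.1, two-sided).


Step 1: Drop any zero differences (none here) and take |d_i|.
|d| = [7, 5, 5, 7, 5, 4, 4, 1, 3, 4, 8]
Step 2: Midrank |d_i| (ties get averaged ranks).
ranks: |7|->9.5, |5|->7, |5|->7, |7|->9.5, |5|->7, |4|->4, |4|->4, |1|->1, |3|->2, |4|->4, |8|->11
Step 3: Attach original signs; sum ranks with positive sign and with negative sign.
W+ = 9.5 = 9.5
W- = 7 + 7 + 9.5 + 7 + 4 + 4 + 1 + 2 + 4 + 11 = 56.5
(Check: W+ + W- = 66 should equal n(n+1)/2 = 66.)
Step 4: Test statistic W = min(W+, W-) = 9.5.
Step 5: Ties in |d|, so use the tie-corrected normal approximation.
        E[W] = n(n+1)/4 = 11*12/4 = 33.
        Tie groups: |d|=4 (t=3), |d|=5 (t=3), |d|=7 (t=2); sum(t^3 - t) = 54.
        Var[W] = n(n+1)(2n+1)/24 - sum(t^3-t)/48 = 3036/24 - 54/48 = 125.375.
        z = (W - E[W]) / sqrt(Var[W]) = (9.5 - 33) / 11.1971 = -2.0988.
        Two-sided p = 2*Phi(z) = 0.035838.
Step 6: alpha = 0.1. reject H0.

W+ = 9.5, W- = 56.5, W = min = 9.5, p = 0.035838, reject H0.


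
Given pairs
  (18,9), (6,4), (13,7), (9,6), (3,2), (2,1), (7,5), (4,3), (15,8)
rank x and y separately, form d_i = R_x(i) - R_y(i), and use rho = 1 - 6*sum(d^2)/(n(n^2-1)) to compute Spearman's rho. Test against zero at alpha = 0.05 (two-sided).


Step 1: Rank x and y separately (midranks; no ties here).
rank(x): 18->9, 6->4, 13->7, 9->6, 3->2, 2->1, 7->5, 4->3, 15->8
rank(y): 9->9, 4->4, 7->7, 6->6, 2->2, 1->1, 5->5, 3->3, 8->8
Step 2: d_i = R_x(i) - R_y(i); compute d_i^2.
  (9-9)^2=0, (4-4)^2=0, (7-7)^2=0, (6-6)^2=0, (2-2)^2=0, (1-1)^2=0, (5-5)^2=0, (3-3)^2=0, (8-8)^2=0
sum(d^2) = 0.
Step 3: rho = 1 - 6*0 / (9*(9^2 - 1)) = 1 - 0/720 = 1.000000.
Step 5: Two-sided p-value from the t-distribution with 7 df = 0.000000.
Step 6: alpha = 0.05. reject H0.

rho = 1.0000, p = 0.000000, reject H0 at alpha = 0.05.


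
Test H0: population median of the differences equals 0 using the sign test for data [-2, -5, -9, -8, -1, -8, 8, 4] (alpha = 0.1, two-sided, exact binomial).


Step 1: Discard zero differences. Original n = 8; n_eff = number of nonzero differences = 8.
Nonzero differences (with sign): -2, -5, -9, -8, -1, -8, +8, +4
Step 2: Count signs: positive = 2, negative = 6.
Step 3: Under H0: P(positive) = 0.5, so the number of positives S ~ Bin(8, 0.5).
Step 4: Two-sided exact p-value = sum of Bin(8,0.5) probabilities at or below the observed probability = 0.289062.
Step 5: alpha = 0.1. fail to reject H0.

n_eff = 8, pos = 2, neg = 6, p = 0.289062, fail to reject H0.


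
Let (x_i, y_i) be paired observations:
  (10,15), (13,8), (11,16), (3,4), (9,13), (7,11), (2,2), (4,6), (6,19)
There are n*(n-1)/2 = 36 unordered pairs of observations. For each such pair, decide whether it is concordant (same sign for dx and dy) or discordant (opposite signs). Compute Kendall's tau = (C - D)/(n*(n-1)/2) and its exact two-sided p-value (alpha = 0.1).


Step 1: Enumerate the 36 unordered pairs (i,j) with i<j and classify each by sign(x_j-x_i) * sign(y_j-y_i).
  (1,2):dx=+3,dy=-7->D; (1,3):dx=+1,dy=+1->C; (1,4):dx=-7,dy=-11->C; (1,5):dx=-1,dy=-2->C
  (1,6):dx=-3,dy=-4->C; (1,7):dx=-8,dy=-13->C; (1,8):dx=-6,dy=-9->C; (1,9):dx=-4,dy=+4->D
  (2,3):dx=-2,dy=+8->D; (2,4):dx=-10,dy=-4->C; (2,5):dx=-4,dy=+5->D; (2,6):dx=-6,dy=+3->D
  (2,7):dx=-11,dy=-6->C; (2,8):dx=-9,dy=-2->C; (2,9):dx=-7,dy=+11->D; (3,4):dx=-8,dy=-12->C
  (3,5):dx=-2,dy=-3->C; (3,6):dx=-4,dy=-5->C; (3,7):dx=-9,dy=-14->C; (3,8):dx=-7,dy=-10->C
  (3,9):dx=-5,dy=+3->D; (4,5):dx=+6,dy=+9->C; (4,6):dx=+4,dy=+7->C; (4,7):dx=-1,dy=-2->C
  (4,8):dx=+1,dy=+2->C; (4,9):dx=+3,dy=+15->C; (5,6):dx=-2,dy=-2->C; (5,7):dx=-7,dy=-11->C
  (5,8):dx=-5,dy=-7->C; (5,9):dx=-3,dy=+6->D; (6,7):dx=-5,dy=-9->C; (6,8):dx=-3,dy=-5->C
  (6,9):dx=-1,dy=+8->D; (7,8):dx=+2,dy=+4->C; (7,9):dx=+4,dy=+17->C; (8,9):dx=+2,dy=+13->C
Step 2: C = 27, D = 9, total pairs = 36.
Step 3: tau = (C - D)/(n(n-1)/2) = (27 - 9)/36 = 0.500000.
Step 4: Exact two-sided p-value (enumerate n! = 362880 permutations of y under H0): p = 0.075176.
Step 5: alpha = 0.1. reject H0.

tau_b = 0.5000 (C=27, D=9), p = 0.075176, reject H0.


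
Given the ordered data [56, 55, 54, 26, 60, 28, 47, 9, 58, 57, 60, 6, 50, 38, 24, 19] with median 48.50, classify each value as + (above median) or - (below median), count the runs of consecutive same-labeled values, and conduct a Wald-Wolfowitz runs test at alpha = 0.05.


Step 1: Compute median = 48.50; label A = above, B = below.
Labels in order: AAABABBBAAABABBB  (n_A = 8, n_B = 8)
Step 2: Count runs R = 8.
Step 3: Under H0 (random ordering), E[R] = 2*n_A*n_B/(n_A+n_B) + 1 = 2*8*8/16 + 1 = 9.0000.
        Var[R] = 2*n_A*n_B*(2*n_A*n_B - n_A - n_B) / ((n_A+n_B)^2 * (n_A+n_B-1)) = 14336/3840 = 3.7333.
        SD[R] = 1.9322.
Step 4: Continuity-corrected z = (R + 0.5 - E[R]) / SD[R] = (8 + 0.5 - 9.0000) / 1.9322 = -0.2588.
Step 5: Two-sided p-value via normal approximation = 2*(1 - Phi(|z|)) = 0.795809.
Step 6: alpha = 0.05. fail to reject H0.

R = 8, z = -0.2588, p = 0.795809, fail to reject H0.


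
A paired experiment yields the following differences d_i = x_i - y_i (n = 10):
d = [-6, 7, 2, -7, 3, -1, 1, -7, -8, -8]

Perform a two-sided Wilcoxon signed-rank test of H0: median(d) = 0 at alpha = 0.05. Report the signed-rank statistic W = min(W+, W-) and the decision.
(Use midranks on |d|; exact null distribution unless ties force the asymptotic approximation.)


Step 1: Drop any zero differences (none here) and take |d_i|.
|d| = [6, 7, 2, 7, 3, 1, 1, 7, 8, 8]
Step 2: Midrank |d_i| (ties get averaged ranks).
ranks: |6|->5, |7|->7, |2|->3, |7|->7, |3|->4, |1|->1.5, |1|->1.5, |7|->7, |8|->9.5, |8|->9.5
Step 3: Attach original signs; sum ranks with positive sign and with negative sign.
W+ = 7 + 3 + 4 + 1.5 = 15.5
W- = 5 + 7 + 1.5 + 7 + 9.5 + 9.5 = 39.5
(Check: W+ + W- = 55 should equal n(n+1)/2 = 55.)
Step 4: Test statistic W = min(W+, W-) = 15.5.
Step 5: Ties in |d|, so use the tie-corrected normal approximation.
        E[W] = n(n+1)/4 = 10*11/4 = 27.5.
        Tie groups: |d|=1 (t=2), |d|=7 (t=3), |d|=8 (t=2); sum(t^3 - t) = 36.
        Var[W] = n(n+1)(2n+1)/24 - sum(t^3-t)/48 = 2310/24 - 36/48 = 95.5.
        z = (W - E[W]) / sqrt(Var[W]) = (15.5 - 27.5) / 9.7724 = -1.2279.
        Two-sided p = 2*Phi(z) = 0.219467.
Step 6: alpha = 0.05. fail to reject H0.

W+ = 15.5, W- = 39.5, W = min = 15.5, p = 0.219467, fail to reject H0.


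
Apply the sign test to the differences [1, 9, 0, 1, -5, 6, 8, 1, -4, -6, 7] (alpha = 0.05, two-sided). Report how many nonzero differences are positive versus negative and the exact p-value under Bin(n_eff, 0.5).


Step 1: Discard zero differences. Original n = 11; n_eff = number of nonzero differences = 10.
Nonzero differences (with sign): +1, +9, +1, -5, +6, +8, +1, -4, -6, +7
Step 2: Count signs: positive = 7, negative = 3.
Step 3: Under H0: P(positive) = 0.5, so the number of positives S ~ Bin(10, 0.5).
Step 4: Two-sided exact p-value = sum of Bin(10,0.5) probabilities at or below the observed probability = 0.343750.
Step 5: alpha = 0.05. fail to reject H0.

n_eff = 10, pos = 7, neg = 3, p = 0.343750, fail to reject H0.


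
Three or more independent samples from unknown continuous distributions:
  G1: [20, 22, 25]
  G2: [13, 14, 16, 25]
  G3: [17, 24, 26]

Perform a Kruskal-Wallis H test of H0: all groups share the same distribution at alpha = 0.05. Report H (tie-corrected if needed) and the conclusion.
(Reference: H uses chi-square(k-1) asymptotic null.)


Step 1: Combine all N = 10 observations and assign midranks.
sorted (value, group, rank): (13,G2,1), (14,G2,2), (16,G2,3), (17,G3,4), (20,G1,5), (22,G1,6), (24,G3,7), (25,G1,8.5), (25,G2,8.5), (26,G3,10)
Step 2: Sum ranks within each group.
R_1 = 19.5 (n_1 = 3)
R_2 = 14.5 (n_2 = 4)
R_3 = 21 (n_3 = 3)
Step 3: H = 12/(N(N+1)) * sum(R_i^2/n_i) - 3(N+1)
     = 12/(10*11) * (19.5^2/3 + 14.5^2/4 + 21^2/3) - 3*11
     = 0.109091 * 326.312 - 33
     = 2.597727.
Step 4: Ties present; correction factor C = 1 - 6/(10^3 - 10) = 0.993939. Corrected H = 2.597727 / 0.993939 = 2.613567.
Step 5: Under H0, H ~ chi^2(2); p-value = 0.270689.
Step 6: alpha = 0.05. fail to reject H0.

H = 2.6136, df = 2, p = 0.270689, fail to reject H0.


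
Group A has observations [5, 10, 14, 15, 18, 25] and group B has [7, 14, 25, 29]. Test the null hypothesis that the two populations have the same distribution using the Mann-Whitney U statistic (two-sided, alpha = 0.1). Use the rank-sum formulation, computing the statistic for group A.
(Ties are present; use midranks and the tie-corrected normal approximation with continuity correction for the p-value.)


Step 1: Combine and sort all 10 observations; assign midranks.
sorted (value, group): (5,X), (7,Y), (10,X), (14,X), (14,Y), (15,X), (18,X), (25,X), (25,Y), (29,Y)
ranks: 5->1, 7->2, 10->3, 14->4.5, 14->4.5, 15->6, 18->7, 25->8.5, 25->8.5, 29->10
Step 2: Rank sum for X: R1 = 1 + 3 + 4.5 + 6 + 7 + 8.5 = 30.
Step 3: U_X = R1 - n1(n1+1)/2 = 30 - 6*7/2 = 30 - 21 = 9.
       U_Y = n1*n2 - U_X = 24 - 9 = 15.
Step 4: Ties are present, so use the tie-corrected normal approximation (with continuity correction) for the p-value.
Step 5: p-value = 0.591778; compare to alpha = 0.1. fail to reject H0.

U_X = 9, p = 0.591778, fail to reject H0 at alpha = 0.1.


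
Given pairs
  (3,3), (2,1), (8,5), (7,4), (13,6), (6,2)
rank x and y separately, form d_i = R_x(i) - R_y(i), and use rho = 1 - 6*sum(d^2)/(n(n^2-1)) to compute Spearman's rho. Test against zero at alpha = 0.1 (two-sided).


Step 1: Rank x and y separately (midranks; no ties here).
rank(x): 3->2, 2->1, 8->5, 7->4, 13->6, 6->3
rank(y): 3->3, 1->1, 5->5, 4->4, 6->6, 2->2
Step 2: d_i = R_x(i) - R_y(i); compute d_i^2.
  (2-3)^2=1, (1-1)^2=0, (5-5)^2=0, (4-4)^2=0, (6-6)^2=0, (3-2)^2=1
sum(d^2) = 2.
Step 3: rho = 1 - 6*2 / (6*(6^2 - 1)) = 1 - 12/210 = 0.942857.
Step 4: Under H0, t = rho * sqrt((n-2)/(1-rho^2)) = 5.6595 ~ t(4).
Step 5: Two-sided p-value from the t-distribution with 4 df = 0.004805.
Step 6: alpha = 0.1. reject H0.

rho = 0.9429, p = 0.004805, reject H0 at alpha = 0.1.


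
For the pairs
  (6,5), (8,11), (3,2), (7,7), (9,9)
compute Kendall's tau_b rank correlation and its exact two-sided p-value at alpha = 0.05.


Step 1: Enumerate the 10 unordered pairs (i,j) with i<j and classify each by sign(x_j-x_i) * sign(y_j-y_i).
  (1,2):dx=+2,dy=+6->C; (1,3):dx=-3,dy=-3->C; (1,4):dx=+1,dy=+2->C; (1,5):dx=+3,dy=+4->C
  (2,3):dx=-5,dy=-9->C; (2,4):dx=-1,dy=-4->C; (2,5):dx=+1,dy=-2->D; (3,4):dx=+4,dy=+5->C
  (3,5):dx=+6,dy=+7->C; (4,5):dx=+2,dy=+2->C
Step 2: C = 9, D = 1, total pairs = 10.
Step 3: tau = (C - D)/(n(n-1)/2) = (9 - 1)/10 = 0.800000.
Step 4: Exact two-sided p-value (enumerate n! = 120 permutations of y under H0): p = 0.083333.
Step 5: alpha = 0.05. fail to reject H0.

tau_b = 0.8000 (C=9, D=1), p = 0.083333, fail to reject H0.


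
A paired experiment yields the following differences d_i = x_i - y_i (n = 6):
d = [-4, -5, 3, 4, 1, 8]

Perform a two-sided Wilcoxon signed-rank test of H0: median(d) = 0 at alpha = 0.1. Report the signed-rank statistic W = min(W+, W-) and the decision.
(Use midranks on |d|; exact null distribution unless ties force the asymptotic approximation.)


Step 1: Drop any zero differences (none here) and take |d_i|.
|d| = [4, 5, 3, 4, 1, 8]
Step 2: Midrank |d_i| (ties get averaged ranks).
ranks: |4|->3.5, |5|->5, |3|->2, |4|->3.5, |1|->1, |8|->6
Step 3: Attach original signs; sum ranks with positive sign and with negative sign.
W+ = 2 + 3.5 + 1 + 6 = 12.5
W- = 3.5 + 5 = 8.5
(Check: W+ + W- = 21 should equal n(n+1)/2 = 21.)
Step 4: Test statistic W = min(W+, W-) = 8.5.
Step 5: Ties in |d|, so use the tie-corrected normal approximation.
        E[W] = n(n+1)/4 = 6*7/4 = 10.5.
        Tie groups: |d|=4 (t=2); sum(t^3 - t) = 6.
        Var[W] = n(n+1)(2n+1)/24 - sum(t^3-t)/48 = 546/24 - 6/48 = 22.625.
        z = (W - E[W]) / sqrt(Var[W]) = (8.5 - 10.5) / 4.7566 = -0.4205.
        Two-sided p = 2*Phi(z) = 0.674142.
Step 6: alpha = 0.1. fail to reject H0.

W+ = 12.5, W- = 8.5, W = min = 8.5, p = 0.674142, fail to reject H0.


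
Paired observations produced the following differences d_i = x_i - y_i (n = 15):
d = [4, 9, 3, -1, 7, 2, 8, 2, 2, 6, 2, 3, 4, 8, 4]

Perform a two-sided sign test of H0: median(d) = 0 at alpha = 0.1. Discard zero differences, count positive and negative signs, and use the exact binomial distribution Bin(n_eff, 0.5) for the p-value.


Step 1: Discard zero differences. Original n = 15; n_eff = number of nonzero differences = 15.
Nonzero differences (with sign): +4, +9, +3, -1, +7, +2, +8, +2, +2, +6, +2, +3, +4, +8, +4
Step 2: Count signs: positive = 14, negative = 1.
Step 3: Under H0: P(positive) = 0.5, so the number of positives S ~ Bin(15, 0.5).
Step 4: Two-sided exact p-value = sum of Bin(15,0.5) probabilities at or below the observed probability = 0.000977.
Step 5: alpha = 0.1. reject H0.

n_eff = 15, pos = 14, neg = 1, p = 0.000977, reject H0.


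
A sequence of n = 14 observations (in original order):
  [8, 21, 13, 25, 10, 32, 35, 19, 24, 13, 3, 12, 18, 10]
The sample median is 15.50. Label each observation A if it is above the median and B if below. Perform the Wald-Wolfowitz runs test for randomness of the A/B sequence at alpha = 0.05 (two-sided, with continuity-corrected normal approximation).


Step 1: Compute median = 15.50; label A = above, B = below.
Labels in order: BABABAAAABBBAB  (n_A = 7, n_B = 7)
Step 2: Count runs R = 9.
Step 3: Under H0 (random ordering), E[R] = 2*n_A*n_B/(n_A+n_B) + 1 = 2*7*7/14 + 1 = 8.0000.
        Var[R] = 2*n_A*n_B*(2*n_A*n_B - n_A - n_B) / ((n_A+n_B)^2 * (n_A+n_B-1)) = 8232/2548 = 3.2308.
        SD[R] = 1.7974.
Step 4: Continuity-corrected z = (R - 0.5 - E[R]) / SD[R] = (9 - 0.5 - 8.0000) / 1.7974 = 0.2782.
Step 5: Two-sided p-value via normal approximation = 2*(1 - Phi(|z|)) = 0.780879.
Step 6: alpha = 0.05. fail to reject H0.

R = 9, z = 0.2782, p = 0.780879, fail to reject H0.


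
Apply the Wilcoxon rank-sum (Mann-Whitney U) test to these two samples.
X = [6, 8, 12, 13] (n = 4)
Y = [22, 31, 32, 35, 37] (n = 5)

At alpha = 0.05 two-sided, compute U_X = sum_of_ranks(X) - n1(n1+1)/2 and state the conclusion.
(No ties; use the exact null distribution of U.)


Step 1: Combine and sort all 9 observations; assign midranks.
sorted (value, group): (6,X), (8,X), (12,X), (13,X), (22,Y), (31,Y), (32,Y), (35,Y), (37,Y)
ranks: 6->1, 8->2, 12->3, 13->4, 22->5, 31->6, 32->7, 35->8, 37->9
Step 2: Rank sum for X: R1 = 1 + 2 + 3 + 4 = 10.
Step 3: U_X = R1 - n1(n1+1)/2 = 10 - 4*5/2 = 10 - 10 = 0.
       U_Y = n1*n2 - U_X = 20 - 0 = 20.
Step 4: No ties, so the exact null distribution of U (based on enumerating the C(9,4) = 126 equally likely rank assignments) gives the two-sided p-value.
Step 5: p-value = 0.015873; compare to alpha = 0.05. reject H0.

U_X = 0, p = 0.015873, reject H0 at alpha = 0.05.


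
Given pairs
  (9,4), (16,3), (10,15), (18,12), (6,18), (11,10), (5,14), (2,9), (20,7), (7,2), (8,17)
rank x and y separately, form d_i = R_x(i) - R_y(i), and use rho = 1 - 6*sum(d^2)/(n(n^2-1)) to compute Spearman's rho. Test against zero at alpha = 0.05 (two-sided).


Step 1: Rank x and y separately (midranks; no ties here).
rank(x): 9->6, 16->9, 10->7, 18->10, 6->3, 11->8, 5->2, 2->1, 20->11, 7->4, 8->5
rank(y): 4->3, 3->2, 15->9, 12->7, 18->11, 10->6, 14->8, 9->5, 7->4, 2->1, 17->10
Step 2: d_i = R_x(i) - R_y(i); compute d_i^2.
  (6-3)^2=9, (9-2)^2=49, (7-9)^2=4, (10-7)^2=9, (3-11)^2=64, (8-6)^2=4, (2-8)^2=36, (1-5)^2=16, (11-4)^2=49, (4-1)^2=9, (5-10)^2=25
sum(d^2) = 274.
Step 3: rho = 1 - 6*274 / (11*(11^2 - 1)) = 1 - 1644/1320 = -0.245455.
Step 4: Under H0, t = rho * sqrt((n-2)/(1-rho^2)) = -0.7596 ~ t(9).
Step 5: Two-sided p-value from the t-distribution with 9 df = 0.466922.
Step 6: alpha = 0.05. fail to reject H0.

rho = -0.2455, p = 0.466922, fail to reject H0 at alpha = 0.05.


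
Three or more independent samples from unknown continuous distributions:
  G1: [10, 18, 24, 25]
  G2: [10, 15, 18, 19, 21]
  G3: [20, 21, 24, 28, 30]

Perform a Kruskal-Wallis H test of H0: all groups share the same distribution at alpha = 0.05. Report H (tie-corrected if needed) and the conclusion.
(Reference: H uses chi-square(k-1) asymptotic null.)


Step 1: Combine all N = 14 observations and assign midranks.
sorted (value, group, rank): (10,G1,1.5), (10,G2,1.5), (15,G2,3), (18,G1,4.5), (18,G2,4.5), (19,G2,6), (20,G3,7), (21,G2,8.5), (21,G3,8.5), (24,G1,10.5), (24,G3,10.5), (25,G1,12), (28,G3,13), (30,G3,14)
Step 2: Sum ranks within each group.
R_1 = 28.5 (n_1 = 4)
R_2 = 23.5 (n_2 = 5)
R_3 = 53 (n_3 = 5)
Step 3: H = 12/(N(N+1)) * sum(R_i^2/n_i) - 3(N+1)
     = 12/(14*15) * (28.5^2/4 + 23.5^2/5 + 53^2/5) - 3*15
     = 0.057143 * 875.312 - 45
     = 5.017857.
Step 4: Ties present; correction factor C = 1 - 24/(14^3 - 14) = 0.991209. Corrected H = 5.017857 / 0.991209 = 5.062361.
Step 5: Under H0, H ~ chi^2(2); p-value = 0.079565.
Step 6: alpha = 0.05. fail to reject H0.

H = 5.0624, df = 2, p = 0.079565, fail to reject H0.


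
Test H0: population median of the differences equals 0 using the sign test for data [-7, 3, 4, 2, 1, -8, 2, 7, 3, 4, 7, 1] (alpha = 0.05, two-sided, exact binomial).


Step 1: Discard zero differences. Original n = 12; n_eff = number of nonzero differences = 12.
Nonzero differences (with sign): -7, +3, +4, +2, +1, -8, +2, +7, +3, +4, +7, +1
Step 2: Count signs: positive = 10, negative = 2.
Step 3: Under H0: P(positive) = 0.5, so the number of positives S ~ Bin(12, 0.5).
Step 4: Two-sided exact p-value = sum of Bin(12,0.5) probabilities at or below the observed probability = 0.038574.
Step 5: alpha = 0.05. reject H0.

n_eff = 12, pos = 10, neg = 2, p = 0.038574, reject H0.


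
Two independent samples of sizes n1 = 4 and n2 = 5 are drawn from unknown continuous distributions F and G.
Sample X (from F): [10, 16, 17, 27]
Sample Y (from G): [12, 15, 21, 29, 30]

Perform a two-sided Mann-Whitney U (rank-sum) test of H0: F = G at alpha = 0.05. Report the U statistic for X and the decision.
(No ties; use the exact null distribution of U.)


Step 1: Combine and sort all 9 observations; assign midranks.
sorted (value, group): (10,X), (12,Y), (15,Y), (16,X), (17,X), (21,Y), (27,X), (29,Y), (30,Y)
ranks: 10->1, 12->2, 15->3, 16->4, 17->5, 21->6, 27->7, 29->8, 30->9
Step 2: Rank sum for X: R1 = 1 + 4 + 5 + 7 = 17.
Step 3: U_X = R1 - n1(n1+1)/2 = 17 - 4*5/2 = 17 - 10 = 7.
       U_Y = n1*n2 - U_X = 20 - 7 = 13.
Step 4: No ties, so the exact null distribution of U (based on enumerating the C(9,4) = 126 equally likely rank assignments) gives the two-sided p-value.
Step 5: p-value = 0.555556; compare to alpha = 0.05. fail to reject H0.

U_X = 7, p = 0.555556, fail to reject H0 at alpha = 0.05.


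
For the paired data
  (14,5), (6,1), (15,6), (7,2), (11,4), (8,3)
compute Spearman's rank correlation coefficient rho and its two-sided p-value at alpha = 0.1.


Step 1: Rank x and y separately (midranks; no ties here).
rank(x): 14->5, 6->1, 15->6, 7->2, 11->4, 8->3
rank(y): 5->5, 1->1, 6->6, 2->2, 4->4, 3->3
Step 2: d_i = R_x(i) - R_y(i); compute d_i^2.
  (5-5)^2=0, (1-1)^2=0, (6-6)^2=0, (2-2)^2=0, (4-4)^2=0, (3-3)^2=0
sum(d^2) = 0.
Step 3: rho = 1 - 6*0 / (6*(6^2 - 1)) = 1 - 0/210 = 1.000000.
Step 5: Two-sided p-value from the t-distribution with 4 df = 0.000000.
Step 6: alpha = 0.1. reject H0.

rho = 1.0000, p = 0.000000, reject H0 at alpha = 0.1.


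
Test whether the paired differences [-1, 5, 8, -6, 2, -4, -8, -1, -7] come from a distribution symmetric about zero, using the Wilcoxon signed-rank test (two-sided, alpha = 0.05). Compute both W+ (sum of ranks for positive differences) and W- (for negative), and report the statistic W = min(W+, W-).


Step 1: Drop any zero differences (none here) and take |d_i|.
|d| = [1, 5, 8, 6, 2, 4, 8, 1, 7]
Step 2: Midrank |d_i| (ties get averaged ranks).
ranks: |1|->1.5, |5|->5, |8|->8.5, |6|->6, |2|->3, |4|->4, |8|->8.5, |1|->1.5, |7|->7
Step 3: Attach original signs; sum ranks with positive sign and with negative sign.
W+ = 5 + 8.5 + 3 = 16.5
W- = 1.5 + 6 + 4 + 8.5 + 1.5 + 7 = 28.5
(Check: W+ + W- = 45 should equal n(n+1)/2 = 45.)
Step 4: Test statistic W = min(W+, W-) = 16.5.
Step 5: Ties in |d|, so use the tie-corrected normal approximation.
        E[W] = n(n+1)/4 = 9*10/4 = 22.5.
        Tie groups: |d|=1 (t=2), |d|=8 (t=2); sum(t^3 - t) = 12.
        Var[W] = n(n+1)(2n+1)/24 - sum(t^3-t)/48 = 1710/24 - 12/48 = 71.
        z = (W - E[W]) / sqrt(Var[W]) = (16.5 - 22.5) / 8.4261 = -0.7121.
        Two-sided p = 2*Phi(z) = 0.476422.
Step 6: alpha = 0.05. fail to reject H0.

W+ = 16.5, W- = 28.5, W = min = 16.5, p = 0.476422, fail to reject H0.


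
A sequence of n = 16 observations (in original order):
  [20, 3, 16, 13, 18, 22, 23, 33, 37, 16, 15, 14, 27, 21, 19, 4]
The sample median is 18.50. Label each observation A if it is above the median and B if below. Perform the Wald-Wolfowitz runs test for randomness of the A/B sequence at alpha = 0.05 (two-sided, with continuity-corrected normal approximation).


Step 1: Compute median = 18.50; label A = above, B = below.
Labels in order: ABBBBAAAABBBAAAB  (n_A = 8, n_B = 8)
Step 2: Count runs R = 6.
Step 3: Under H0 (random ordering), E[R] = 2*n_A*n_B/(n_A+n_B) + 1 = 2*8*8/16 + 1 = 9.0000.
        Var[R] = 2*n_A*n_B*(2*n_A*n_B - n_A - n_B) / ((n_A+n_B)^2 * (n_A+n_B-1)) = 14336/3840 = 3.7333.
        SD[R] = 1.9322.
Step 4: Continuity-corrected z = (R + 0.5 - E[R]) / SD[R] = (6 + 0.5 - 9.0000) / 1.9322 = -1.2939.
Step 5: Two-sided p-value via normal approximation = 2*(1 - Phi(|z|)) = 0.195709.
Step 6: alpha = 0.05. fail to reject H0.

R = 6, z = -1.2939, p = 0.195709, fail to reject H0.


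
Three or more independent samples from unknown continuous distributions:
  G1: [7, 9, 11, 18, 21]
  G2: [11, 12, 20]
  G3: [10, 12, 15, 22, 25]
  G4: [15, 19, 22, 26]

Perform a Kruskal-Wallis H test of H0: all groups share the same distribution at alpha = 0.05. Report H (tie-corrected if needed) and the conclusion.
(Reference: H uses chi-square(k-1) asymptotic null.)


Step 1: Combine all N = 17 observations and assign midranks.
sorted (value, group, rank): (7,G1,1), (9,G1,2), (10,G3,3), (11,G1,4.5), (11,G2,4.5), (12,G2,6.5), (12,G3,6.5), (15,G3,8.5), (15,G4,8.5), (18,G1,10), (19,G4,11), (20,G2,12), (21,G1,13), (22,G3,14.5), (22,G4,14.5), (25,G3,16), (26,G4,17)
Step 2: Sum ranks within each group.
R_1 = 30.5 (n_1 = 5)
R_2 = 23 (n_2 = 3)
R_3 = 48.5 (n_3 = 5)
R_4 = 51 (n_4 = 4)
Step 3: H = 12/(N(N+1)) * sum(R_i^2/n_i) - 3(N+1)
     = 12/(17*18) * (30.5^2/5 + 23^2/3 + 48.5^2/5 + 51^2/4) - 3*18
     = 0.039216 * 1483.08 - 54
     = 4.160131.
Step 4: Ties present; correction factor C = 1 - 24/(17^3 - 17) = 0.995098. Corrected H = 4.160131 / 0.995098 = 4.180624.
Step 5: Under H0, H ~ chi^2(3); p-value = 0.242609.
Step 6: alpha = 0.05. fail to reject H0.

H = 4.1806, df = 3, p = 0.242609, fail to reject H0.


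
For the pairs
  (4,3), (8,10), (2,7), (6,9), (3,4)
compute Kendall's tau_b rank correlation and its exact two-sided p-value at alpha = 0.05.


Step 1: Enumerate the 10 unordered pairs (i,j) with i<j and classify each by sign(x_j-x_i) * sign(y_j-y_i).
  (1,2):dx=+4,dy=+7->C; (1,3):dx=-2,dy=+4->D; (1,4):dx=+2,dy=+6->C; (1,5):dx=-1,dy=+1->D
  (2,3):dx=-6,dy=-3->C; (2,4):dx=-2,dy=-1->C; (2,5):dx=-5,dy=-6->C; (3,4):dx=+4,dy=+2->C
  (3,5):dx=+1,dy=-3->D; (4,5):dx=-3,dy=-5->C
Step 2: C = 7, D = 3, total pairs = 10.
Step 3: tau = (C - D)/(n(n-1)/2) = (7 - 3)/10 = 0.400000.
Step 4: Exact two-sided p-value (enumerate n! = 120 permutations of y under H0): p = 0.483333.
Step 5: alpha = 0.05. fail to reject H0.

tau_b = 0.4000 (C=7, D=3), p = 0.483333, fail to reject H0.


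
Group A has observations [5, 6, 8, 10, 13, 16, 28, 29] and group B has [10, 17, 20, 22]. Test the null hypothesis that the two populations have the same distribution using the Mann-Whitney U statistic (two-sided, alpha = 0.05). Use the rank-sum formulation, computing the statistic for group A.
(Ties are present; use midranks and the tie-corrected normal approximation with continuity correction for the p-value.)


Step 1: Combine and sort all 12 observations; assign midranks.
sorted (value, group): (5,X), (6,X), (8,X), (10,X), (10,Y), (13,X), (16,X), (17,Y), (20,Y), (22,Y), (28,X), (29,X)
ranks: 5->1, 6->2, 8->3, 10->4.5, 10->4.5, 13->6, 16->7, 17->8, 20->9, 22->10, 28->11, 29->12
Step 2: Rank sum for X: R1 = 1 + 2 + 3 + 4.5 + 6 + 7 + 11 + 12 = 46.5.
Step 3: U_X = R1 - n1(n1+1)/2 = 46.5 - 8*9/2 = 46.5 - 36 = 10.5.
       U_Y = n1*n2 - U_X = 32 - 10.5 = 21.5.
Step 4: Ties are present, so use the tie-corrected normal approximation (with continuity correction) for the p-value.
Step 5: p-value = 0.394938; compare to alpha = 0.05. fail to reject H0.

U_X = 10.5, p = 0.394938, fail to reject H0 at alpha = 0.05.


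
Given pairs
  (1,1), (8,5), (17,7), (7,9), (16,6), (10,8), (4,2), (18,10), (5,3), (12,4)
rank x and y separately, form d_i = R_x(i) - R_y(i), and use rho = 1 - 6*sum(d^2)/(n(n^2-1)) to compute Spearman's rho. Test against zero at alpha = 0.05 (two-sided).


Step 1: Rank x and y separately (midranks; no ties here).
rank(x): 1->1, 8->5, 17->9, 7->4, 16->8, 10->6, 4->2, 18->10, 5->3, 12->7
rank(y): 1->1, 5->5, 7->7, 9->9, 6->6, 8->8, 2->2, 10->10, 3->3, 4->4
Step 2: d_i = R_x(i) - R_y(i); compute d_i^2.
  (1-1)^2=0, (5-5)^2=0, (9-7)^2=4, (4-9)^2=25, (8-6)^2=4, (6-8)^2=4, (2-2)^2=0, (10-10)^2=0, (3-3)^2=0, (7-4)^2=9
sum(d^2) = 46.
Step 3: rho = 1 - 6*46 / (10*(10^2 - 1)) = 1 - 276/990 = 0.721212.
Step 4: Under H0, t = rho * sqrt((n-2)/(1-rho^2)) = 2.9448 ~ t(8).
Step 5: Two-sided p-value from the t-distribution with 8 df = 0.018573.
Step 6: alpha = 0.05. reject H0.

rho = 0.7212, p = 0.018573, reject H0 at alpha = 0.05.
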